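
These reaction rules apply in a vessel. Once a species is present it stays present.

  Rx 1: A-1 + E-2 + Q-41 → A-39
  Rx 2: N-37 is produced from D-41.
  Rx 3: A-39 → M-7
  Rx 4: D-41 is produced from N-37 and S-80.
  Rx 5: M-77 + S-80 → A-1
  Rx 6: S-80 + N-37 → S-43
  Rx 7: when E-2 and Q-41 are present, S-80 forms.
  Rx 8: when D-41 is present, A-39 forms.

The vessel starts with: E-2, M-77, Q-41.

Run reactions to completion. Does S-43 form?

S-43 would need S-80 and N-37 (Rx 6), but N-37 never forms.

No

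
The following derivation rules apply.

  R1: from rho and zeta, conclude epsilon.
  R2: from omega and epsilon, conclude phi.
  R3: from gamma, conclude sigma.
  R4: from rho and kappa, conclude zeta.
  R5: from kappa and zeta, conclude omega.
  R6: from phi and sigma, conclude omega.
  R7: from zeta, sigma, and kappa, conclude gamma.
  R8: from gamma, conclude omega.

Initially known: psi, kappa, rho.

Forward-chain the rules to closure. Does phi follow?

Yes

rho and kappa hold, so zeta follows (R4).
rho and zeta hold, so epsilon follows (R1).
From kappa and zeta, R5 gives omega.
omega and epsilon hold, so phi follows (R2).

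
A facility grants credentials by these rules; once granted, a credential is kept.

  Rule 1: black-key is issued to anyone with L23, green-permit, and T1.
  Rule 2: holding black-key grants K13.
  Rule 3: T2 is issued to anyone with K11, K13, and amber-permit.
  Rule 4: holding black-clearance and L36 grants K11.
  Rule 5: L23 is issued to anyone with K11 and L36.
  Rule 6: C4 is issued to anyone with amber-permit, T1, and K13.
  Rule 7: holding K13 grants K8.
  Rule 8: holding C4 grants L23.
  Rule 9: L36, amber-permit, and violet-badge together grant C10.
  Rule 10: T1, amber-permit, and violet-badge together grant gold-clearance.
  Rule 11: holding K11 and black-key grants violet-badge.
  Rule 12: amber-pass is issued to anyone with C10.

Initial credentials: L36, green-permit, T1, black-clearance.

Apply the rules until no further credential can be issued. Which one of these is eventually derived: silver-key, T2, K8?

K8

Holding black-clearance and L36 grants K11 (Rule 4).
Holding K11 and L36 grants L23 (Rule 5).
Holding L23, green-permit, and T1 grants black-key (Rule 1).
Holding black-key grants K13 (Rule 2).
Holding K13 grants K8 (Rule 7).
No rule produces silver-key, and it is not given. T2 would need K11, K13, and amber-permit (Rule 3), but amber-permit is never granted.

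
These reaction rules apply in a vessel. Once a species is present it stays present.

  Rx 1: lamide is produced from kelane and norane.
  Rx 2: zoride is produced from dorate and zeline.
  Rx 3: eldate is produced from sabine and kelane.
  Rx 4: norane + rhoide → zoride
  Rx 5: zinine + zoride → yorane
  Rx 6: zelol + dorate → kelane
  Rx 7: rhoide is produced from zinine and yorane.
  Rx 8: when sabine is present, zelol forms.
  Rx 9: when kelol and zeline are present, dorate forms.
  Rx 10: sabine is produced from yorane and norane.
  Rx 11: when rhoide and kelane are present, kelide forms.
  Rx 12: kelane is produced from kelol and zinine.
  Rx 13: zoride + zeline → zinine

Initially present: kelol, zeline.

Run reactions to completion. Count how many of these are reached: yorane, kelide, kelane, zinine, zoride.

kelol and zeline present → dorate forms (Rx 9).
dorate and zeline present → zoride forms (Rx 2).
zoride and zeline present → zinine forms (Rx 13).
zinine and zoride present → yorane forms (Rx 5).
kelol and zinine present → kelane forms (Rx 12).
zinine and yorane present → rhoide forms (Rx 7).
rhoide and kelane present → kelide forms (Rx 11).
yorane: reached.
kelide: reached.
kelane: reached.
zinine: reached.
zoride: reached.
All 5 are reached.

5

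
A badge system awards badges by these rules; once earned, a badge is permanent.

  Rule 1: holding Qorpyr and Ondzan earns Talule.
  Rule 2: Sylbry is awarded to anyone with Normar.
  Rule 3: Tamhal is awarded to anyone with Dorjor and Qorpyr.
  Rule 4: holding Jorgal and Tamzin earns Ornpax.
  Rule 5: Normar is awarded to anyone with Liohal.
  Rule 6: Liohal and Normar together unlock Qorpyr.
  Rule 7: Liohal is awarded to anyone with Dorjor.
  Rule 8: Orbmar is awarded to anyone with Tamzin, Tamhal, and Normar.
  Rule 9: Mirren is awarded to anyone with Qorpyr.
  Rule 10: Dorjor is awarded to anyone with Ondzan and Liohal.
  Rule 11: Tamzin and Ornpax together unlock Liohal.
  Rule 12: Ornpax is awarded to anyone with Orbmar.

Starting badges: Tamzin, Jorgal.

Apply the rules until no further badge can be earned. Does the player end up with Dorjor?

Dorjor would need Ondzan and Liohal (Rule 10), but Ondzan is never earned.

No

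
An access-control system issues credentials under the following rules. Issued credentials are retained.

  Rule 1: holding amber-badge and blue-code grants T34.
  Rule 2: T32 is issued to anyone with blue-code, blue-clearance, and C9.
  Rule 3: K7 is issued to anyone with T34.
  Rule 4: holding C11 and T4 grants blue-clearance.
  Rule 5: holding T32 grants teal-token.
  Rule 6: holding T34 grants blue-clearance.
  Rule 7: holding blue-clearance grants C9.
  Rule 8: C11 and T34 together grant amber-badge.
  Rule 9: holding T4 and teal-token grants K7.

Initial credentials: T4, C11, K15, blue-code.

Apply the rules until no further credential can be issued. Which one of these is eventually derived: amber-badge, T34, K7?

K7

Holding C11 and T4 grants blue-clearance (Rule 4).
Holding blue-clearance grants C9 (Rule 7).
Holding blue-code, blue-clearance, and C9 grants T32 (Rule 2).
Holding T32 grants teal-token (Rule 5).
Holding T4 and teal-token grants K7 (Rule 9).
amber-badge would need C11 and T34 (Rule 8), but T34 is never granted. T34 would need amber-badge and blue-code (Rule 1), but amber-badge is never granted.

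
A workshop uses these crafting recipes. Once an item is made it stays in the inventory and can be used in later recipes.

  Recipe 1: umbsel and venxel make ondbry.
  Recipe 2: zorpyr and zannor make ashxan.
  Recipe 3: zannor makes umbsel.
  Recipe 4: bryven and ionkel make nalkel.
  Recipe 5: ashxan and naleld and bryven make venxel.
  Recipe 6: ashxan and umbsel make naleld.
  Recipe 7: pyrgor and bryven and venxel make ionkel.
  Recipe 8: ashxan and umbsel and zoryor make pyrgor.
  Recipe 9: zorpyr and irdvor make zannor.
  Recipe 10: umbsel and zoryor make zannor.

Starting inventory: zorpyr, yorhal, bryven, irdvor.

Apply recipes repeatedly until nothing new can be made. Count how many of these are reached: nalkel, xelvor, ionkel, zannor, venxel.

2

Using Recipe 9, zorpyr and irdvor make zannor.
zorpyr and zannor → ashxan (Recipe 2).
Using Recipe 3, zannor makes umbsel.
Using Recipe 6, ashxan and umbsel make naleld.
Using Recipe 5, ashxan, naleld, and bryven make venxel.
nalkel would need bryven and ionkel (Recipe 4), but ionkel is never obtained.
No rule produces xelvor, and it is not given.
ionkel would need pyrgor, bryven, and venxel (Recipe 7), but pyrgor is never obtained.
zannor: reached.
venxel: reached.
Reached: zannor and venxel — 2 of the 5.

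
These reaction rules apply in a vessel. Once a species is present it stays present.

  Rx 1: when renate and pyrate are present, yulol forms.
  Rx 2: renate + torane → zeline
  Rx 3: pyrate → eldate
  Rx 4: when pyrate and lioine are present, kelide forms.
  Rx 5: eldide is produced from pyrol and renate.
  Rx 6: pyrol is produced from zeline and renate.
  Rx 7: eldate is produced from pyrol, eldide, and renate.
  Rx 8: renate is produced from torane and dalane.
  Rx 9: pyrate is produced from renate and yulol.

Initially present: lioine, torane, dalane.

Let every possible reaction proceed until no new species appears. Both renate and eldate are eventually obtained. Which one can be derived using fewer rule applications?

renate

renate: torane and dalane present → renate forms (Rx 8). [1 rule application]
eldate: torane and dalane present → renate forms (Rx 8). renate and torane present → zeline forms (Rx 2). zeline and renate present → pyrol forms (Rx 6). pyrol and renate present → eldide forms (Rx 5). pyrol, eldide, and renate present → eldate forms (Rx 7). [5 rule applications]
renate needs fewer.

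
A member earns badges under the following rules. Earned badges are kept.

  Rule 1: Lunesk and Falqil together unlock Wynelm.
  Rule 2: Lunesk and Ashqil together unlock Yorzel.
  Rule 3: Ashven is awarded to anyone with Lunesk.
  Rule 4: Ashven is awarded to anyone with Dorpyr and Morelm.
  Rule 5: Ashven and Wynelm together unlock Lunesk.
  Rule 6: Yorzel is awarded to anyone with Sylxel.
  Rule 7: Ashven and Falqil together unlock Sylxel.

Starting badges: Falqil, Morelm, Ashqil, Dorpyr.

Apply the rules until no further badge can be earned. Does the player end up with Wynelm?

Wynelm would need Lunesk and Falqil (Rule 1), but Lunesk is never earned.

No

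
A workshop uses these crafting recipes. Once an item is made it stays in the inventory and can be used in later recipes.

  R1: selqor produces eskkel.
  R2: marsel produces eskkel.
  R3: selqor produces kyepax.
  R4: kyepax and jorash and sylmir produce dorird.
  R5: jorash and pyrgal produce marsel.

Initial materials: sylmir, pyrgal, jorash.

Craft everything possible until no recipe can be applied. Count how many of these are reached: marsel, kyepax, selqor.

jorash and pyrgal → marsel (R5).
marsel: reached.
kyepax would need selqor (R3), but selqor is never obtained.
No rule produces selqor, and it is not given.
Reached: marsel — 1 of the 3.

1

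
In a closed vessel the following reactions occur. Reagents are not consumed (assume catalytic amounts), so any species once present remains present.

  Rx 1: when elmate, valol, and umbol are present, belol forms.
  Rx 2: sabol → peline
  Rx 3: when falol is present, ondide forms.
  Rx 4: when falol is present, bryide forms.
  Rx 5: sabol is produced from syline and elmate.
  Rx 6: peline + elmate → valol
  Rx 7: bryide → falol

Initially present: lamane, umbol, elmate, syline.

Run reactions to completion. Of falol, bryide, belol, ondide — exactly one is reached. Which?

belol

syline and elmate present → sabol forms (Rx 5).
sabol present → peline forms (Rx 2).
peline and elmate present → valol forms (Rx 6).
elmate, valol, and umbol present → belol forms (Rx 1).
ondide would need falol (Rx 3), but falol never forms. falol would need bryide (Rx 7), but bryide never forms. bryide would need falol (Rx 4), but falol never forms.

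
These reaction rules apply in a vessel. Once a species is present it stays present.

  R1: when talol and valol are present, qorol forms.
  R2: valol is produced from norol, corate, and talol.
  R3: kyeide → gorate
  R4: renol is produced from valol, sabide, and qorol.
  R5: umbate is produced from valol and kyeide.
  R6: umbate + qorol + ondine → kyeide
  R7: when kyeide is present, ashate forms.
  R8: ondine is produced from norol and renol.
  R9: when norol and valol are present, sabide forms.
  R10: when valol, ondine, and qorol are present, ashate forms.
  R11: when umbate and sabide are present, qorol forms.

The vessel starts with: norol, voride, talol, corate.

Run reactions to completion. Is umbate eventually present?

umbate would need valol and kyeide (R5), but kyeide never forms.

No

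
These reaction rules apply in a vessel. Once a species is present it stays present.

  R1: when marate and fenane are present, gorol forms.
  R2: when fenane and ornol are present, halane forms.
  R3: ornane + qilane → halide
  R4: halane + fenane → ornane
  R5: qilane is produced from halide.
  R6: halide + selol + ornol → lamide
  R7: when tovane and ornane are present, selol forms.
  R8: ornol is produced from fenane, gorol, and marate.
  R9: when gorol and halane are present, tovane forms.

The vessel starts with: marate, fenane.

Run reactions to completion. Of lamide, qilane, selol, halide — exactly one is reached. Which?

marate and fenane present → gorol forms (R1).
fenane, gorol, and marate present → ornol forms (R8).
fenane and ornol present → halane forms (R2).
gorol and halane present → tovane forms (R9).
halane and fenane present → ornane forms (R4).
tovane and ornane present → selol forms (R7).
lamide would need halide, selol, and ornol (R6), but halide never forms. qilane would need halide (R5), but halide never forms. halide would need ornane and qilane (R3), but qilane never forms.

selol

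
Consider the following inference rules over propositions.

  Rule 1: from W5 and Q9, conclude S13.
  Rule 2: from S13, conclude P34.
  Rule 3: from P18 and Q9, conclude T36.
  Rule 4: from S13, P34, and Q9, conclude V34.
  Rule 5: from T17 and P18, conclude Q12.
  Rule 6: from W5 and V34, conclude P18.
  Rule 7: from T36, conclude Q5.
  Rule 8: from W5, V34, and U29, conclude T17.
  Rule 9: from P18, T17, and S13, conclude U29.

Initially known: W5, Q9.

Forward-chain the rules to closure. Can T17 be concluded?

No

T17 would need W5, V34, and U29 (Rule 8), but U29 is never established.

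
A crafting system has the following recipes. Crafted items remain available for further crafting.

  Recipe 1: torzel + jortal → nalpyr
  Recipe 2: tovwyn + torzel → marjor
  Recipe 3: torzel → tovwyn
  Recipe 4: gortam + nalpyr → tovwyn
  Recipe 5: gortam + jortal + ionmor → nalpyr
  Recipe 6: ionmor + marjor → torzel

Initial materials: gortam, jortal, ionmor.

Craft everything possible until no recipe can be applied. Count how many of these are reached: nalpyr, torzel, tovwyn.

2

Using Recipe 5, gortam, jortal, and ionmor make nalpyr.
gortam + nalpyr → tovwyn (Recipe 4).
nalpyr: reached.
torzel would need ionmor and marjor (Recipe 6), but marjor is never obtained.
tovwyn: reached.
Reached: nalpyr and tovwyn — 2 of the 3.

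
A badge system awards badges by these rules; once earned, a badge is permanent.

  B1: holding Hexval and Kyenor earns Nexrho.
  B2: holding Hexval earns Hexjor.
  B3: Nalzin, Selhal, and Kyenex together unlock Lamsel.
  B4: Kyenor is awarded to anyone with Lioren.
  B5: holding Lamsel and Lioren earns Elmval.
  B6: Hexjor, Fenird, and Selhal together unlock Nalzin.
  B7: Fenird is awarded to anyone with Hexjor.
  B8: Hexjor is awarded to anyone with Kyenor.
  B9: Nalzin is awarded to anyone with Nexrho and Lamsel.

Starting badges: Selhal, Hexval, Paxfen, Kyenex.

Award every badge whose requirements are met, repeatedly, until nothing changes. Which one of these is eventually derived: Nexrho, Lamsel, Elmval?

With Hexval, Hexjor is earned (B2).
With Hexjor, Fenird is earned (B7).
With Hexjor, Fenird, and Selhal, Nalzin is earned (B6).
With Nalzin, Selhal, and Kyenex, Lamsel is earned (B3).
Elmval would need Lamsel and Lioren (B5), but Lioren is never earned. Nexrho would need Hexval and Kyenor (B1), but Kyenor is never earned.

Lamsel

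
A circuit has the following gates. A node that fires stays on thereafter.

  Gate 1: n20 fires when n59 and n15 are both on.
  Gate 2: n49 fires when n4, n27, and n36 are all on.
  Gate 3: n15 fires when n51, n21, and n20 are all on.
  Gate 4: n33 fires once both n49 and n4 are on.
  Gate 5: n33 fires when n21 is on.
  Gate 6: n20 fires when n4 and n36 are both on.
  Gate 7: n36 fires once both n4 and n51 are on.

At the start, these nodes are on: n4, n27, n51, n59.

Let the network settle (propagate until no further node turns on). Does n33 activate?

Yes

n4 and n51 are on, so n36 fires (Gate 7).
n4, n27, and n36 are on, so n49 fires (Gate 2).
Gate 4: n49 and n4 on → n33 on.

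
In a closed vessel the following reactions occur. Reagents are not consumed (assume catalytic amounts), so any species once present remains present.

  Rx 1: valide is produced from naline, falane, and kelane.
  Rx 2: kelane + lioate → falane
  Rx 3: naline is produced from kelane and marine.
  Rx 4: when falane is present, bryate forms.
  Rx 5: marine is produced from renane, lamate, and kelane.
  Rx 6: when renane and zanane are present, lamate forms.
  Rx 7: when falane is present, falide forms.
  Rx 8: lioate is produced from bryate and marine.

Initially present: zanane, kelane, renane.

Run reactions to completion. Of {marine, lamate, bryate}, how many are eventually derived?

renane and zanane present → lamate forms (Rx 6).
renane, lamate, and kelane present → marine forms (Rx 5).
marine: reached.
lamate: reached.
bryate would need falane (Rx 4), but falane never forms.
Reached: marine and lamate — 2 of the 3.

2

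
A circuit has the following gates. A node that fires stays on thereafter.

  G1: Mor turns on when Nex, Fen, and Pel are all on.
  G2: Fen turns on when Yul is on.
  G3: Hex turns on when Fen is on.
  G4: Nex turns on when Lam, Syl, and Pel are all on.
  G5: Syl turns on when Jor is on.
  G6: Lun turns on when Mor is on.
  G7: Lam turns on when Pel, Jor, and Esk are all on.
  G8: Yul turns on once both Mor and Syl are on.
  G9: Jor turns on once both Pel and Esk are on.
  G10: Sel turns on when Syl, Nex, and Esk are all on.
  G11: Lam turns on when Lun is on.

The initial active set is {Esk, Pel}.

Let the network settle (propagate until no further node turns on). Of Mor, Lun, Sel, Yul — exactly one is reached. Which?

Sel

Pel and Esk are on, so Jor turns on (G9).
Pel, Jor, and Esk are on, so Lam turns on (G7).
G5: Jor on → Syl on.
Lam, Syl, and Pel are on, so Nex turns on (G4).
G10: Syl, Nex, and Esk on → Sel on.
Lun would need Mor (G6), but Mor never turns on. Yul would need Mor and Syl (G8), but Mor never turns on. Mor would need Nex, Fen, and Pel (G1), but Fen never turns on.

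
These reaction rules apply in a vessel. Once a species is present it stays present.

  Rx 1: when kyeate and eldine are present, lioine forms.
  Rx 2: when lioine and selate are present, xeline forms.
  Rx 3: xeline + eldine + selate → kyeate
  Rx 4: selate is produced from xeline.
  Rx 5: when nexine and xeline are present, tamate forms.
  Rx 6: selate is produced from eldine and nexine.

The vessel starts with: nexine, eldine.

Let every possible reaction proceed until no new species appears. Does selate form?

eldine and nexine present → selate forms (Rx 6).

Yes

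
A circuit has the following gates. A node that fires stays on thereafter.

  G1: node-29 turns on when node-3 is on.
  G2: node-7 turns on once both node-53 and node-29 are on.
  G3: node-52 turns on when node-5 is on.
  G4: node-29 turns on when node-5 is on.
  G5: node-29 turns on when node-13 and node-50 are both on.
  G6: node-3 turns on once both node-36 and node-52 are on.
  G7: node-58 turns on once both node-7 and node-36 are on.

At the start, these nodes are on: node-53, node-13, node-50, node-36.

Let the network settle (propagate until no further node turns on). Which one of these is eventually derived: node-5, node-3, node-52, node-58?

node-58

G5: node-13 and node-50 on → node-29 on.
node-53 and node-29 are on, so node-7 turns on (G2).
node-7 and node-36 are on, so node-58 turns on (G7).
No rule produces node-5, and it is not given. node-52 would need node-5 (G3), but node-5 never turns on. node-3 would need node-36 and node-52 (G6), but node-52 never turns on.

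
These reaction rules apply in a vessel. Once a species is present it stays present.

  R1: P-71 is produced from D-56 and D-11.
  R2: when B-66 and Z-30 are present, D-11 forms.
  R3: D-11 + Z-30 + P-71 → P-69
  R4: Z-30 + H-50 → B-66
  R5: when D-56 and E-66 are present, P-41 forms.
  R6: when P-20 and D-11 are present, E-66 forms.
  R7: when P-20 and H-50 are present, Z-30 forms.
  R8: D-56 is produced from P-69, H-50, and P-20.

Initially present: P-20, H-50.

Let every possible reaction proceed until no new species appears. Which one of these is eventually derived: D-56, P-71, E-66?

E-66

P-20 and H-50 present → Z-30 forms (R7).
Z-30 and H-50 present → B-66 forms (R4).
B-66 and Z-30 present → D-11 forms (R2).
P-20 and D-11 present → E-66 forms (R6).
D-56 would need P-69, H-50, and P-20 (R8), but P-69 never forms. P-71 would need D-56 and D-11 (R1), but D-56 never forms.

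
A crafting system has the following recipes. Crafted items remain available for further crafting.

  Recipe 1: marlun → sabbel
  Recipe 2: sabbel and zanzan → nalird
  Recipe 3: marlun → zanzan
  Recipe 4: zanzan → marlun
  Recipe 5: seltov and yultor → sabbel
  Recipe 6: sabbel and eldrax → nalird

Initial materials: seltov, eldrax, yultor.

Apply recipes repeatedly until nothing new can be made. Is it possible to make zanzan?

No

zanzan would need marlun (Recipe 3), but marlun is never obtained.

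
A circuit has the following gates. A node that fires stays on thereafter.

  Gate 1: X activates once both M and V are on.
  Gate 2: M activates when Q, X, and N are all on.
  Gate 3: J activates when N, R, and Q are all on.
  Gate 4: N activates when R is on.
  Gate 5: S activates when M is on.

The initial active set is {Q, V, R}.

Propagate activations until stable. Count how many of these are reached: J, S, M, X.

1

R is on, so N activates (Gate 4).
Gate 3: N, R, and Q on → J on.
J: reached.
S would need M (Gate 5), but M never turns on.
M would need Q, X, and N (Gate 2), but X never turns on.
X would need M and V (Gate 1), but M never turns on.
Reached: J — 1 of the 4.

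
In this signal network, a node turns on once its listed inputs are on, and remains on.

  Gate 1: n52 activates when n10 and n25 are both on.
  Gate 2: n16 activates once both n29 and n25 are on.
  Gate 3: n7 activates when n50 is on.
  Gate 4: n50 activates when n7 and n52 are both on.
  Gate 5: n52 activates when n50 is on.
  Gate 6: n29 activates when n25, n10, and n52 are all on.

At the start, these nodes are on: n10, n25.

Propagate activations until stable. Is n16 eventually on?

n10 and n25 are on, so n52 activates (Gate 1).
n25, n10, and n52 are on, so n29 activates (Gate 6).
n29 and n25 are on, so n16 activates (Gate 2).

Yes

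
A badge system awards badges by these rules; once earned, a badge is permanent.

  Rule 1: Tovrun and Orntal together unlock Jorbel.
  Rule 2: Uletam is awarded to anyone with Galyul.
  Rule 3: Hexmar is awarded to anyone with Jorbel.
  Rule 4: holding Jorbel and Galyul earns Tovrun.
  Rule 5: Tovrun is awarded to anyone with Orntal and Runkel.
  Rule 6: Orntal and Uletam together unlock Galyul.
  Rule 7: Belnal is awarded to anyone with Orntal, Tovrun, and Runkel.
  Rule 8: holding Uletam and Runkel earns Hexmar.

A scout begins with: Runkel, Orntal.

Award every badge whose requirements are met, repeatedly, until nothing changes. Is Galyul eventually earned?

No

Galyul would need Orntal and Uletam (Rule 6), but Uletam is never earned.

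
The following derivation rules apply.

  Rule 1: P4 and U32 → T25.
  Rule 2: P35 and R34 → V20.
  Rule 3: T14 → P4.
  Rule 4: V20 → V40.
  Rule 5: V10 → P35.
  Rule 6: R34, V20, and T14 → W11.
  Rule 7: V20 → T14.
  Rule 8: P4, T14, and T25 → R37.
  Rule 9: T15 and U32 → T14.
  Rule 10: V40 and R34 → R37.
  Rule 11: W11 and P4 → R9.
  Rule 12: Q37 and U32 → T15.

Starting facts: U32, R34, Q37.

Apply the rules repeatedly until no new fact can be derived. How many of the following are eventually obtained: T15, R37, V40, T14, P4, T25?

5

Q37 and U32 hold, so T15 follows (Rule 12).
T15 and U32 hold, so T14 follows (Rule 9).
T14 holds, so P4 follows (Rule 3).
From P4 and U32, Rule 1 gives T25.
From P4, T14, and T25, Rule 8 gives R37.
T15: reached.
R37: reached.
V40 would need V20 (Rule 4), but V20 is never established.
T14: reached.
P4: reached.
T25: reached.
Reached: T15, R37, T14, P4, and T25 — 5 of the 6.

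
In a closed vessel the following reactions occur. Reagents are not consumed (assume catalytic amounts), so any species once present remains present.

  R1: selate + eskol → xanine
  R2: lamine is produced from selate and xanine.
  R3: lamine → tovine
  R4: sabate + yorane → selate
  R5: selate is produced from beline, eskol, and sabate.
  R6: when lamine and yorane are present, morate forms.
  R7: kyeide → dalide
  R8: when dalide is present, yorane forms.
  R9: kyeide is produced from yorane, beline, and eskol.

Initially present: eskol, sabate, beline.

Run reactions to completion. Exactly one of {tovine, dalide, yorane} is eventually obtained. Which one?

tovine

beline, eskol, and sabate present → selate forms (R5).
selate and eskol present → xanine forms (R1).
selate and xanine present → lamine forms (R2).
lamine present → tovine forms (R3).
yorane would need dalide (R8), but dalide never forms. dalide would need kyeide (R7), but kyeide never forms.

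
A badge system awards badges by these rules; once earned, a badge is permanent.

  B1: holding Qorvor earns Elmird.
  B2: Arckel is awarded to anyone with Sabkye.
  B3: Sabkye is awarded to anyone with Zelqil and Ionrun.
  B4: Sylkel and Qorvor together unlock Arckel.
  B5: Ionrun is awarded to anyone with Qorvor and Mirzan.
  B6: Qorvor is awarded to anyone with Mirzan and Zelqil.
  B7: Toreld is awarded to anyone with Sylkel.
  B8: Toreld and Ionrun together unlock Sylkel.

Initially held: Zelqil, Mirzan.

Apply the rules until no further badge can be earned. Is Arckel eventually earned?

Yes

With Mirzan and Zelqil, Qorvor is earned (B6).
With Qorvor and Mirzan, Ionrun is earned (B5).
With Zelqil and Ionrun, Sabkye is earned (B3).
With Sabkye, Arckel is earned (B2).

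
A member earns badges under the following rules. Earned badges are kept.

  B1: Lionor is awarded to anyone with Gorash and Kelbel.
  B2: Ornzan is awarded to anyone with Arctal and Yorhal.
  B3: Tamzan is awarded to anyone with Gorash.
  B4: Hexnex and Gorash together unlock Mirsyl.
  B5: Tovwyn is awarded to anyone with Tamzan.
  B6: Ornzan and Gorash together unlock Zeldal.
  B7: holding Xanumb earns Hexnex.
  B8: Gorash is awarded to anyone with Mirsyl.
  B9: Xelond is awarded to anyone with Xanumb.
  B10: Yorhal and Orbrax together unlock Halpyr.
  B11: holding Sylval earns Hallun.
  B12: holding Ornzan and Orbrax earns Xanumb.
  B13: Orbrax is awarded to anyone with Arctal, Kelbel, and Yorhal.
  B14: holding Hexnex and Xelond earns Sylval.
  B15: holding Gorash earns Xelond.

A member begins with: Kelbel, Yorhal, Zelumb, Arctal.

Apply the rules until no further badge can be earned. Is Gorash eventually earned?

No

Gorash would need Mirsyl (B8), but Mirsyl is never earned.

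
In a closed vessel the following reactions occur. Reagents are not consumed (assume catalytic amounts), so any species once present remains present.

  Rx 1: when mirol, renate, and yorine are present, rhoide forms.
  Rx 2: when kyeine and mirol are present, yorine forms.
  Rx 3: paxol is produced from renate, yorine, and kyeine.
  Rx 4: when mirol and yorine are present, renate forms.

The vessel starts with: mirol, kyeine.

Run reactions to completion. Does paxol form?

Yes

kyeine and mirol present → yorine forms (Rx 2).
mirol and yorine present → renate forms (Rx 4).
renate, yorine, and kyeine present → paxol forms (Rx 3).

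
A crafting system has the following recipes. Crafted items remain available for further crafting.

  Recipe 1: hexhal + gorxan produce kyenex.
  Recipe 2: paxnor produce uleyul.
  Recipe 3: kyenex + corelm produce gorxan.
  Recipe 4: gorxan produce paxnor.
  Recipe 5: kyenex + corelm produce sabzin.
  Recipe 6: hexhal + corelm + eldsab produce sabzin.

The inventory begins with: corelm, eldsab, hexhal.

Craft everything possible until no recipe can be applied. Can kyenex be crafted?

kyenex would need hexhal and gorxan (Recipe 1), but gorxan is never obtained.

No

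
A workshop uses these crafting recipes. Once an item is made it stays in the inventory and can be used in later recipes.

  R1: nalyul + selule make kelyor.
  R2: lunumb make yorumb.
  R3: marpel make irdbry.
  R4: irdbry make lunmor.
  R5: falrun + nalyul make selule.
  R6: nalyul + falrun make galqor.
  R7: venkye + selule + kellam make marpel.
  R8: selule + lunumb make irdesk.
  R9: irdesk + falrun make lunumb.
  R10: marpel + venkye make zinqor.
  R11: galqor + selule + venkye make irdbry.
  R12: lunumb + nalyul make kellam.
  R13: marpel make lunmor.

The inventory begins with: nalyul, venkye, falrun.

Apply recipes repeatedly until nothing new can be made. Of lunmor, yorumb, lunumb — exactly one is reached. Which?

Using R6, nalyul and falrun make galqor.
Using R5, falrun and nalyul make selule.
galqor + selule + venkye → irdbry (R11).
Using R4, irdbry makes lunmor.
yorumb would need lunumb (R2), but lunumb is never obtained. lunumb would need irdesk and falrun (R9), but irdesk is never obtained.

lunmor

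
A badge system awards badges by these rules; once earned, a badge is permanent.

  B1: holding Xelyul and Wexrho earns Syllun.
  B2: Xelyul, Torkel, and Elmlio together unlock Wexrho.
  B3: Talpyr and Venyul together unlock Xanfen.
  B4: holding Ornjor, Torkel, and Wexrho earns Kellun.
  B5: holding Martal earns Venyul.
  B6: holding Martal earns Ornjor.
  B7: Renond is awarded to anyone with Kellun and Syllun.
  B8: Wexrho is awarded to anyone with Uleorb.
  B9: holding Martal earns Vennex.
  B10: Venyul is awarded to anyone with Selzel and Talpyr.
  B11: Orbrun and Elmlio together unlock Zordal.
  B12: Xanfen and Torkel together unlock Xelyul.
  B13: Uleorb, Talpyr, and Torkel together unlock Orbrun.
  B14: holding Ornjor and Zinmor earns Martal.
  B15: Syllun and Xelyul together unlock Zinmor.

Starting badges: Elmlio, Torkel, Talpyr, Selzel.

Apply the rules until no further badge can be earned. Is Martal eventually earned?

No

Martal would need Ornjor and Zinmor (B14), but Ornjor is never earned.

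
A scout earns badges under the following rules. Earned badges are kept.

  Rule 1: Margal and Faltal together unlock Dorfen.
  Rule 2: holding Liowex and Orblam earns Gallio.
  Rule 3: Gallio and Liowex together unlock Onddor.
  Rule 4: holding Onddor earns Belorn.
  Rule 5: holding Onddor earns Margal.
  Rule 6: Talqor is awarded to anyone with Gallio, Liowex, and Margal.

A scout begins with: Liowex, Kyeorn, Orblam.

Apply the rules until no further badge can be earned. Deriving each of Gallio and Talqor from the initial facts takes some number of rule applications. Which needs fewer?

Gallio

Gallio: With Liowex and Orblam, Gallio is earned (Rule 2). [1 rule application]
Talqor: With Liowex and Orblam, Gallio is earned (Rule 2). With Gallio and Liowex, Onddor is earned (Rule 3). With Onddor, Margal is earned (Rule 5). With Gallio, Liowex, and Margal, Talqor is earned (Rule 6). [4 rule applications]
Gallio needs fewer.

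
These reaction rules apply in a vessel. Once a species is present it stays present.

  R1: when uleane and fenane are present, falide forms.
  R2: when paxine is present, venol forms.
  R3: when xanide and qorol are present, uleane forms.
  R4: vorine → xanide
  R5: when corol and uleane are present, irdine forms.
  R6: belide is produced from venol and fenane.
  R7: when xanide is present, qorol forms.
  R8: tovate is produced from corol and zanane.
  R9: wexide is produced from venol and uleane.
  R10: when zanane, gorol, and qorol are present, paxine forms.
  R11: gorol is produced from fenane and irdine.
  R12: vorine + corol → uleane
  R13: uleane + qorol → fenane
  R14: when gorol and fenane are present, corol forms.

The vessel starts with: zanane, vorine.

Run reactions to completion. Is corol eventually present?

corol would need gorol and fenane (R14), but gorol never forms.

No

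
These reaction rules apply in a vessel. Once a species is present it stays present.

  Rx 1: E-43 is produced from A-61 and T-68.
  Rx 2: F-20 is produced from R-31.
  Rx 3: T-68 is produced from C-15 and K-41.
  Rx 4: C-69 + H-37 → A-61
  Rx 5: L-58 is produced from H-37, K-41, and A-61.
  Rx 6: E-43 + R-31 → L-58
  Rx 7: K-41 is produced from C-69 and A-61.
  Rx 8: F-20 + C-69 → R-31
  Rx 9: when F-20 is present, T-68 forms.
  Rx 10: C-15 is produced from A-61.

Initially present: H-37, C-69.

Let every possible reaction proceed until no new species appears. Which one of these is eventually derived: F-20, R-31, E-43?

C-69 and H-37 present → A-61 forms (Rx 4).
C-69 and A-61 present → K-41 forms (Rx 7).
A-61 present → C-15 forms (Rx 10).
C-15 and K-41 present → T-68 forms (Rx 3).
A-61 and T-68 present → E-43 forms (Rx 1).
F-20 would need R-31 (Rx 2), but R-31 never forms. R-31 would need F-20 and C-69 (Rx 8), but F-20 never forms.

E-43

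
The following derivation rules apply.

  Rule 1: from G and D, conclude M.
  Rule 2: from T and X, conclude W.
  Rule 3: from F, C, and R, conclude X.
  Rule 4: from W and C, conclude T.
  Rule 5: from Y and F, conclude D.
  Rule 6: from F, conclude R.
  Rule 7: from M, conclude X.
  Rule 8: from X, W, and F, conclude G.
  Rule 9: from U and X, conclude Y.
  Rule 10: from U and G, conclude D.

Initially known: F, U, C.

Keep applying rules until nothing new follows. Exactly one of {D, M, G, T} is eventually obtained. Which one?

From F, Rule 6 gives R.
From F, C, and R, Rule 3 gives X.
U and X hold, so Y follows (Rule 9).
Y and F hold, so D follows (Rule 5).
T would need W and C (Rule 4), but W is never established. M would need G and D (Rule 1), but G is never established. G would need X, W, and F (Rule 8), but W is never established.

D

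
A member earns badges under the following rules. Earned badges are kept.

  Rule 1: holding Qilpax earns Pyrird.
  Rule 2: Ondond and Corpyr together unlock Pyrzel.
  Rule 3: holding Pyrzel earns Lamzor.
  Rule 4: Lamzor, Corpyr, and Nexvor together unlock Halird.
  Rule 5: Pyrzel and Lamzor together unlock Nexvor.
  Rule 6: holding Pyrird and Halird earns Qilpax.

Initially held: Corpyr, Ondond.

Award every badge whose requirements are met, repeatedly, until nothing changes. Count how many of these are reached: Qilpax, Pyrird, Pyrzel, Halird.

With Ondond and Corpyr, Pyrzel is earned (Rule 2).
With Pyrzel, Lamzor is earned (Rule 3).
With Pyrzel and Lamzor, Nexvor is earned (Rule 5).
With Lamzor, Corpyr, and Nexvor, Halird is earned (Rule 4).
Qilpax would need Pyrird and Halird (Rule 6), but Pyrird is never earned.
Pyrird would need Qilpax (Rule 1), but Qilpax is never earned.
Pyrzel: reached.
Halird: reached.
Reached: Pyrzel and Halird — 2 of the 4.

2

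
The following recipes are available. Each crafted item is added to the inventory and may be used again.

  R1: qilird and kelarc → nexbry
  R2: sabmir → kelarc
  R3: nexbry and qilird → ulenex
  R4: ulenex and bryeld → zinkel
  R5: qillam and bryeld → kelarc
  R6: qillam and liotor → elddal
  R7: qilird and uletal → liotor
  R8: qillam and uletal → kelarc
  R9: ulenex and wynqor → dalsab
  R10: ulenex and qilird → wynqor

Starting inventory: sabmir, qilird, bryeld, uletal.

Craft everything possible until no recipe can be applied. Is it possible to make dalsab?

Using R2, sabmir makes kelarc.
Using R1, qilird and kelarc make nexbry.
Using R3, nexbry and qilird make ulenex.
ulenex and qilird → wynqor (R10).
Using R9, ulenex and wynqor make dalsab.

Yes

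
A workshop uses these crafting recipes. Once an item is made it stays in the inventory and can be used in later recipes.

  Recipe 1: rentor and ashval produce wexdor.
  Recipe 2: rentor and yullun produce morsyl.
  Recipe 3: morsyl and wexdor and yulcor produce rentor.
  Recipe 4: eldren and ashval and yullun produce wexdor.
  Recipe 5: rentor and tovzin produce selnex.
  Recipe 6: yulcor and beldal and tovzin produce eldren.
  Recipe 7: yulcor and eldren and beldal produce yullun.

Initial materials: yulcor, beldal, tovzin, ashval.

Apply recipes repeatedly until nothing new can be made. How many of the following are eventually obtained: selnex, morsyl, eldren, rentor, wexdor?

yulcor and beldal and tovzin → eldren (Recipe 6).
yulcor and eldren and beldal → yullun (Recipe 7).
eldren and ashval and yullun → wexdor (Recipe 4).
selnex would need rentor and tovzin (Recipe 5), but rentor is never obtained.
morsyl would need rentor and yullun (Recipe 2), but rentor is never obtained.
eldren: reached.
rentor would need morsyl, wexdor, and yulcor (Recipe 3), but morsyl is never obtained.
wexdor: reached.
Reached: eldren and wexdor — 2 of the 5.

2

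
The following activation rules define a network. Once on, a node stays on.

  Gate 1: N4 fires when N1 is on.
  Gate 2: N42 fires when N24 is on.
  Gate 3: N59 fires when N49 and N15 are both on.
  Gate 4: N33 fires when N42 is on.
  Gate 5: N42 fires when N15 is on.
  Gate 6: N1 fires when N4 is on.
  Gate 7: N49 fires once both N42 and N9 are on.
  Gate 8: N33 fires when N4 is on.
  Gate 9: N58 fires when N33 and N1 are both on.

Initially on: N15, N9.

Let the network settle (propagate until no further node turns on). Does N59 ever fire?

Yes

Gate 5: N15 on → N42 on.
Gate 7: N42 and N9 on → N49 on.
N49 and N15 are on, so N59 fires (Gate 3).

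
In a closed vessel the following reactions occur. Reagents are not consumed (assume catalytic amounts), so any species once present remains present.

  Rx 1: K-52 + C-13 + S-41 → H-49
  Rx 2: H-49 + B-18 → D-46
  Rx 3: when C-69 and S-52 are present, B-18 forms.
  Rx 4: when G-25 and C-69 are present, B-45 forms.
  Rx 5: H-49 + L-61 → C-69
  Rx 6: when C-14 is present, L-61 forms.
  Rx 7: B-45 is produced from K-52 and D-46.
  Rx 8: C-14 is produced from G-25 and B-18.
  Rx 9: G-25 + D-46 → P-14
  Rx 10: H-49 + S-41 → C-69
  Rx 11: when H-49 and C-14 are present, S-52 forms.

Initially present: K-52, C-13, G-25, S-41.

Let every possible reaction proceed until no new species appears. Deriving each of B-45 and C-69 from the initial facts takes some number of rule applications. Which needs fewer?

C-69: K-52, C-13, and S-41 present → H-49 forms (Rx 1). H-49 and S-41 present → C-69 forms (Rx 10). [2 rule applications]
B-45: K-52, C-13, and S-41 present → H-49 forms (Rx 1). H-49 and S-41 present → C-69 forms (Rx 10). G-25 and C-69 present → B-45 forms (Rx 4). [3 rule applications]
C-69 needs fewer.

C-69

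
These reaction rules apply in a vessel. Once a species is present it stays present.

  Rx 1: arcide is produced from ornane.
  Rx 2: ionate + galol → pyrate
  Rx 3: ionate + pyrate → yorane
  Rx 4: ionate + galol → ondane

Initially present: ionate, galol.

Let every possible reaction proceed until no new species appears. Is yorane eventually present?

ionate and galol present → pyrate forms (Rx 2).
ionate and pyrate present → yorane forms (Rx 3).

Yes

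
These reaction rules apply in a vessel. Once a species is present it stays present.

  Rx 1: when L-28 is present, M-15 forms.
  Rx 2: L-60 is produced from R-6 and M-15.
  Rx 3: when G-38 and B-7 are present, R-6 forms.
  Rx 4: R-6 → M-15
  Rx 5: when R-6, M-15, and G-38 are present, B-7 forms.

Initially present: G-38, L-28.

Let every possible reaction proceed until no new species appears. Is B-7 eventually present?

B-7 would need R-6, M-15, and G-38 (Rx 5), but R-6 never forms.

No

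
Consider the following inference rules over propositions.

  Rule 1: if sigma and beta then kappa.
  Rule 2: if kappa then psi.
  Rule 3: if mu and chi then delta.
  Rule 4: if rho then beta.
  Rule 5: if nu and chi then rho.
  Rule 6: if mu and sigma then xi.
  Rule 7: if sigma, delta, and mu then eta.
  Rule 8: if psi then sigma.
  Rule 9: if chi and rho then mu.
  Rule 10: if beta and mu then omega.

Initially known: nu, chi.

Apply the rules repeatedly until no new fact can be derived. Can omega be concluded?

nu and chi hold, so rho follows (Rule 5).
chi and rho hold, so mu follows (Rule 9).
rho holds, so beta follows (Rule 4).
From beta and mu, Rule 10 gives omega.

Yes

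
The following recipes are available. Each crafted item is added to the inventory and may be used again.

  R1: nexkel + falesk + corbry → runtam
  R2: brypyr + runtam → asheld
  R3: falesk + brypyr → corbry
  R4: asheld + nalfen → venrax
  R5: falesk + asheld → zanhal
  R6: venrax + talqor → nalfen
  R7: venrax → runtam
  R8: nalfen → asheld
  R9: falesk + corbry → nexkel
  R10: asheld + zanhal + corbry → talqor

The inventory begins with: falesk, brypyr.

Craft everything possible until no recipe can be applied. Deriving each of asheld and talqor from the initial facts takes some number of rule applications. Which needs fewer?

asheld: Using R3, falesk and brypyr make corbry. Using R9, falesk and corbry make nexkel. nexkel + falesk + corbry → runtam (R1). brypyr + runtam → asheld (R2). [4 rule applications]
talqor: falesk + brypyr → corbry (R3). Using R9, falesk and corbry make nexkel. Using R1, nexkel, falesk, and corbry make runtam. Using R2, brypyr and runtam make asheld. Using R5, falesk and asheld make zanhal. Using R10, asheld, zanhal, and corbry make talqor. [6 rule applications]
asheld needs fewer.

asheld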